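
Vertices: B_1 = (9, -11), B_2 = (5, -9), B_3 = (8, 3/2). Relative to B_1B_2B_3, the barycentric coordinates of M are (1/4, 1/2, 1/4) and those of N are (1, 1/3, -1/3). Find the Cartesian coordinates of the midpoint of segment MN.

(59/8, -171/16)

Barycentric coordinates of the midpoint are the average: (5/8, 5/12, -1/24).
Converting: (5/8)·B_1 + (5/12)·B_2 + (-1/24)·B_3 = (59/8, -171/16).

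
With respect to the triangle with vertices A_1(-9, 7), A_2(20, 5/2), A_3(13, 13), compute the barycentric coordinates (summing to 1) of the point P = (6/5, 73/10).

(3/5, 1/5, 1/5)

Signed area of the reference triangle: [A_1A_2A_3] = ½·((-9)·(5/2−13) + 20·(13−7) + 13·(7−(5/2))) = ½·(189/2 + 120 + 117/2) = 273/2.
[PA_2A_3] = ½·((6/5)·(5/2−13) + 20·(13−(73/10)) + 13·(73/10−(5/2))) = ½·(-63/5 + 114 + 312/5) = 819/10, so the A_1-coordinate is (819/10)/(273/2) = 3/5.
[A_1PA_3] = ½·((-9)·(73/10−13) + (6/5)·(13−7) + 13·(7−(73/10))) = ½·(513/10 + 36/5 − 39/10) = 273/10, so the A_2-coordinate is 1/5.
[A_1A_2P] = ½·((-9)·(5/2−(73/10)) + 20·(73/10−7) + (6/5)·(7−(5/2))) = ½·(216/5 + 6 + 27/5) = 273/10, so the A_3-coordinate is 1/5.
Check: 3/5 + 1/5 + 1/5 = 1.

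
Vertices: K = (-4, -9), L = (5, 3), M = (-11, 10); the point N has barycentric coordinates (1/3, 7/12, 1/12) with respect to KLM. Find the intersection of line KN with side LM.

Line KN meets LM where the K-coordinate vanishes; zeroing N's K-weight and renormalizing leaves L, M-weights 7/12 : 1/12 → (7/8, 1/8).
So J = (7/8)·L + (1/8)·M = (3, 31/8).

(3, 31/8)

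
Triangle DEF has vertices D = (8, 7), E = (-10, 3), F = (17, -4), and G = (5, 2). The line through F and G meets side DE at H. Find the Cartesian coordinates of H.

(-1, 5)

Barycentric coordinates of G with respect to DEF: (1/3, 1/3, 1/3).
On side DE the F-coordinate is zero; dropping G's F-weight 1/3 and renormalizing the remaining 1/3 : 1/3 gives weights 1/2, 1/2 on D, E.
H = (1/2)·(8, 7) + (1/2)·(-10, 3) = (-1, 5).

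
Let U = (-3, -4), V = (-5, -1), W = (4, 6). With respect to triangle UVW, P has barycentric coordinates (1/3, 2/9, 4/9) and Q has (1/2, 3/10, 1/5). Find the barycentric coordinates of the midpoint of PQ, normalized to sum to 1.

(5/12, 47/180, 29/90)

Since both coordinate triples sum to 1, the midpoint's barycentrics are the componentwise average.
(1/3+1/2)/2 = 5/12; similarly 47/180 and 29/90.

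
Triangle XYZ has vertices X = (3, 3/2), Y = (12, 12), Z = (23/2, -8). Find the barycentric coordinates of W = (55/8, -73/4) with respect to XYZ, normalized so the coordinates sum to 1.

Signed area of the reference triangle: [XYZ] = ½·(3·(12−(-8)) + 12·(-8−(3/2)) + (23/2)·(3/2−12)) = ½·(60 − 114 − 483/4) = -699/8.
[WYZ] = ½·((55/8)·(12−(-8)) + 12·(-8−(-73/4)) + (23/2)·(-73/4−12)) = ½·(275/2 + 123 − 2783/8) = -699/16, so the X-coordinate is (-699/16)/(-699/8) = 1/2.
[XWZ] = ½·(3·(-73/4−(-8)) + (55/8)·(-8−(3/2)) + (23/2)·(3/2−(-73/4))) = ½·(-123/4 − 1045/16 + 1817/8) = 2097/32, so the Y-coordinate is -3/4.
[XYW] = ½·(3·(12−(-73/4)) + 12·(-73/4−(3/2)) + (55/8)·(3/2−12)) = ½·(363/4 − 237 − 1155/16) = -3495/32, so the Z-coordinate is 5/4.
Check: 1/2 − 3/4 + 5/4 = 1.

(1/2, -3/4, 5/4)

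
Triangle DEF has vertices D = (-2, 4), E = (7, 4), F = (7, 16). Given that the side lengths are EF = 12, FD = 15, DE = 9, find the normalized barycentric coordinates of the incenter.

The incenter has barycentric coordinates proportional to the opposite side lengths: (12 : 15 : 9).
Normalizing by 12+15+9 = 36 gives (1/3, 5/12, 1/4).

(1/3, 5/12, 1/4)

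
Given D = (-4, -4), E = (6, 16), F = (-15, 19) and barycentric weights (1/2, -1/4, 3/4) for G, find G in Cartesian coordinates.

G = (1/2)·D + (-1/4)·E + (3/4)·F.
x-coordinate: (1/2)·(-4) + (-1/4)·6 + (3/4)·(-15) = -59/4.
y-coordinate: (1/2)·(-4) + (-1/4)·16 + (3/4)·19 = 33/4.

(-59/4, 33/4)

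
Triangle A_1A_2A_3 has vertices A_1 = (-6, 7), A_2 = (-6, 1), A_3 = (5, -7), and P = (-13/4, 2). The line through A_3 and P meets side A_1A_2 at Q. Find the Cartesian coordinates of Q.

(-6, 5)

Barycentric coordinates of P with respect to A_1A_2A_3: (1/2, 1/4, 1/4).
On side A_1A_2 the A_3-coordinate is zero; dropping P's A_3-weight 1/4 and renormalizing the remaining 1/2 : 1/4 gives weights 2/3, 1/3 on A_1, A_2.
Q = (2/3)·(-6, 7) + (1/3)·(-6, 1) = (-6, 5).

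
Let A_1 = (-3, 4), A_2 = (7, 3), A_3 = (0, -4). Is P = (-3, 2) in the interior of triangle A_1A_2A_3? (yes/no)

Barycentric coordinates of P: (9/11, -6/77, 20/77).
The three coordinates are positive, negative, positive; a point is interior exactly when all three are positive.

no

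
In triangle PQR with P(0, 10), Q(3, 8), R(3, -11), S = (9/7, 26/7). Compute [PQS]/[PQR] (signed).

2/7

[PQR] = ½·(0·(8−(-11)) + 3·(-11−10) + 3·(10−8)) = ½·(0 − 63 + 6) = -57/2.
[PQS] = ½·(0·(8−(26/7)) + 3·(26/7−10) + (9/7)·(10−8)) = ½·(0 − 132/7 + 18/7) = -57/7, so the ratio is (-57/7)/(-57/2) = 2/7.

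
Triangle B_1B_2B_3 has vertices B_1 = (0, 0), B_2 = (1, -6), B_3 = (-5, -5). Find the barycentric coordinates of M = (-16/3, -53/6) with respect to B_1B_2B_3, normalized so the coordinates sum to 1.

(-2/3, 1/2, 7/6)

Signed area of the reference triangle: [B_1B_2B_3] = ½·(0·(-6−(-5)) + 1·(-5−0) + (-5)·(0−(-6))) = ½·(0 − 5 − 30) = -35/2.
[MB_2B_3] = ½·((-16/3)·(-6−(-5)) + 1·(-5−(-53/6)) + (-5)·(-53/6−(-6))) = ½·(16/3 + 23/6 + 85/6) = 35/3, so the B_1-coordinate is (35/3)/(-35/2) = -2/3.
[B_1MB_3] = ½·(0·(-53/6−(-5)) + (-16/3)·(-5−0) + (-5)·(0−(-53/6))) = ½·(0 + 80/3 − 265/6) = -35/4, so the B_2-coordinate is 1/2.
[B_1B_2M] = ½·(0·(-6−(-53/6)) + 1·(-53/6−0) + (-16/3)·(0−(-6))) = ½·(0 − 53/6 − 32) = -245/12, so the B_3-coordinate is 7/6.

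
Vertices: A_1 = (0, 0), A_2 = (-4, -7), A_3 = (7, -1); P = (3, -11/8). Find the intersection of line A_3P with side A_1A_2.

Barycentric coordinates of P with respect to A_1A_2A_3: (3/8, 1/8, 1/2).
On side A_1A_2 the A_3-coordinate is zero; dropping P's A_3-weight 1/2 and renormalizing the remaining 3/8 : 1/8 gives weights 3/4, 1/4 on A_1, A_2.
Q = (3/4)·(0, 0) + (1/4)·(-4, -7) = (-1, -7/4).

(-1, -7/4)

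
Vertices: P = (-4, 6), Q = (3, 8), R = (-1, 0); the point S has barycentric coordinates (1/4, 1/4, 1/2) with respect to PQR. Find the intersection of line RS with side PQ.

Line RS meets PQ where the R-coordinate vanishes; zeroing S's R-weight and renormalizing leaves P, Q-weights 1/4 : 1/4 → (1/2, 1/2).
So T = (1/2)·P + (1/2)·Q = (-1/2, 7).

(-1/2, 7)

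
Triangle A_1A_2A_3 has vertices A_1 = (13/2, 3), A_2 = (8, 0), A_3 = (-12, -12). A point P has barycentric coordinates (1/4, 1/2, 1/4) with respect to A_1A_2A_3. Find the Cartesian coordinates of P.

P = (1/4)·A_1 + (1/2)·A_2 + (1/4)·A_3.
x-coordinate: (1/4)·(13/2) + (1/2)·8 + (1/4)·(-12) = 21/8.
y-coordinate: (1/4)·3 + (1/2)·0 + (1/4)·(-12) = -9/4.

(21/8, -9/4)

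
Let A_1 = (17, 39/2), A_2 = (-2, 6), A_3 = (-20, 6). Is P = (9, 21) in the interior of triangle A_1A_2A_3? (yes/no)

no

Barycentric coordinates of P: (10/9, -109/162, 91/162).
The three coordinates are positive, negative, positive; a point is interior exactly when all three are positive.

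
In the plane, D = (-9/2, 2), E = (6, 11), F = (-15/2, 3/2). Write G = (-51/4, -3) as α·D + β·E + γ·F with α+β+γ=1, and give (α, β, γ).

Signed area of the reference triangle: [DEF] = ½·((-9/2)·(11−(3/2)) + 6·(3/2−2) + (-15/2)·(2−11)) = ½·(-171/4 − 3 + 135/2) = 87/8.
[GEF] = ½·((-51/4)·(11−(3/2)) + 6·(3/2−(-3)) + (-15/2)·(-3−11)) = ½·(-969/8 + 27 + 105) = 87/16, so the D-coordinate is (87/16)/(87/8) = 1/2.
[DGF] = ½·((-9/2)·(-3−(3/2)) + (-51/4)·(3/2−2) + (-15/2)·(2−(-3))) = ½·(81/4 + 51/8 − 75/2) = -87/16, so the E-coordinate is -1/2.
[DEG] = ½·((-9/2)·(11−(-3)) + 6·(-3−2) + (-51/4)·(2−11)) = ½·(-63 − 30 + 459/4) = 87/8, so the F-coordinate is 1.

(1/2, -1/2, 1)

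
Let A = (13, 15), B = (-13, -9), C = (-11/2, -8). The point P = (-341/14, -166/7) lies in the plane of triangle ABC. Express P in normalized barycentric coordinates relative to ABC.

Signed area of the reference triangle: [ABC] = ½·(13·(-9−(-8)) + (-13)·(-8−15) + (-11/2)·(15−(-9))) = ½·(-13 + 299 − 132) = 77.
[PBC] = ½·((-341/14)·(-9−(-8)) + (-13)·(-8−(-166/7)) + (-11/2)·(-166/7−(-9))) = ½·(341/14 − 1430/7 + 1133/14) = -99/2, so the A-coordinate is (-99/2)/77 = -9/14.
[APC] = ½·(13·(-166/7−(-8)) + (-341/14)·(-8−15) + (-11/2)·(15−(-166/7))) = ½·(-1430/7 + 7843/14 − 2981/14) = 143/2, so the B-coordinate is 13/14.
[ABP] = ½·(13·(-9−(-166/7)) + (-13)·(-166/7−15) + (-341/14)·(15−(-9))) = ½·(1339/7 + 3523/7 − 4092/7) = 55, so the C-coordinate is 5/7.

(-9/14, 13/14, 5/7)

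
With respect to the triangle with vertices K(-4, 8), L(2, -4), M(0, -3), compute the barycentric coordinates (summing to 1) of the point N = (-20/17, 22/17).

(7/17, 4/17, 6/17)

Signed area of the reference triangle: [KLM] = ½·((-4)·(-4−(-3)) + 2·(-3−8) + 0·(8−(-4))) = ½·(4 − 22 + 0) = -9.
[NLM] = ½·((-20/17)·(-4−(-3)) + 2·(-3−(22/17)) + 0·(22/17−(-4))) = ½·(20/17 − 146/17 + 0) = -63/17, so the K-coordinate is (-63/17)/(-9) = 7/17.
[KNM] = ½·((-4)·(22/17−(-3)) + (-20/17)·(-3−8) + 0·(8−(22/17))) = ½·(-292/17 + 220/17 + 0) = -36/17, so the L-coordinate is 4/17.
[KLN] = ½·((-4)·(-4−(22/17)) + 2·(22/17−8) + (-20/17)·(8−(-4))) = ½·(360/17 − 228/17 − 240/17) = -54/17, so the M-coordinate is 6/17.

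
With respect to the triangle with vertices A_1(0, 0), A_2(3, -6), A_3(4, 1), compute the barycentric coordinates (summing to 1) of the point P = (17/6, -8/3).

Signed area of the reference triangle: [A_1A_2A_3] = ½·(0·(-6−1) + 3·(1−0) + 4·(0−(-6))) = ½·(0 + 3 + 24) = 27/2.
[PA_2A_3] = ½·((17/6)·(-6−1) + 3·(1−(-8/3)) + 4·(-8/3−(-6))) = ½·(-119/6 + 11 + 40/3) = 9/4, so the A_1-coordinate is (9/4)/(27/2) = 1/6.
[A_1PA_3] = ½·(0·(-8/3−1) + (17/6)·(1−0) + 4·(0−(-8/3))) = ½·(0 + 17/6 + 32/3) = 27/4, so the A_2-coordinate is 1/2.
[A_1A_2P] = ½·(0·(-6−(-8/3)) + 3·(-8/3−0) + (17/6)·(0−(-6))) = ½·(0 − 8 + 17) = 9/2, so the A_3-coordinate is 1/3.
Check: 1/6 + 1/2 + 1/3 = 1.

(1/6, 1/2, 1/3)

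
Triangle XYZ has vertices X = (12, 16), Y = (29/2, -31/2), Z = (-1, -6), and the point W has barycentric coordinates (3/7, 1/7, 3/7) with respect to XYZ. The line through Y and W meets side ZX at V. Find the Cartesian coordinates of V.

(11/2, 5)

Line YW meets ZX where the Y-coordinate vanishes; zeroing W's Y-weight and renormalizing leaves Z, X-weights 3/7 : 3/7 → (1/2, 1/2).
So V = (1/2)·Z + (1/2)·X = (11/2, 5).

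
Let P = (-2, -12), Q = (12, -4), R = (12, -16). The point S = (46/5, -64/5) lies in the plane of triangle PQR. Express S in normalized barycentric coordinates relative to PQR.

Signed area of the reference triangle: [PQR] = ½·((-2)·(-4−(-16)) + 12·(-16−(-12)) + 12·(-12−(-4))) = ½·(-24 − 48 − 96) = -84.
[SQR] = ½·((46/5)·(-4−(-16)) + 12·(-16−(-64/5)) + 12·(-64/5−(-4))) = ½·(552/5 − 192/5 − 528/5) = -84/5, so the P-coordinate is (-84/5)/(-84) = 1/5.
[PSR] = ½·((-2)·(-64/5−(-16)) + (46/5)·(-16−(-12)) + 12·(-12−(-64/5))) = ½·(-32/5 − 184/5 + 48/5) = -84/5, so the Q-coordinate is 1/5.
[PQS] = ½·((-2)·(-4−(-64/5)) + 12·(-64/5−(-12)) + (46/5)·(-12−(-4))) = ½·(-88/5 − 48/5 − 368/5) = -252/5, so the R-coordinate is 3/5.

(1/5, 1/5, 3/5)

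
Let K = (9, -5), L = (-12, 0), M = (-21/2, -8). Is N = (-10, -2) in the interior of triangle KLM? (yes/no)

yes

Barycentric coordinates of N: (26/321, 77/107, 64/321).
The three coordinates are positive, positive, positive; a point is interior exactly when all three are positive.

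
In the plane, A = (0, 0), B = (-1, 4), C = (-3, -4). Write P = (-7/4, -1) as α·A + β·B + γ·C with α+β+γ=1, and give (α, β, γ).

(1/4, 1/4, 1/2)

Signed area of the reference triangle: [ABC] = ½·(0·(4−(-4)) + (-1)·(-4−0) + (-3)·(0−4)) = ½·(0 + 4 + 12) = 8.
[PBC] = ½·((-7/4)·(4−(-4)) + (-1)·(-4−(-1)) + (-3)·(-1−4)) = ½·(-14 + 3 + 15) = 2, so the A-coordinate is 2/8 = 1/4.
[APC] = ½·(0·(-1−(-4)) + (-7/4)·(-4−0) + (-3)·(0−(-1))) = ½·(0 + 7 − 3) = 2, so the B-coordinate is 1/4.
[ABP] = ½·(0·(4−(-1)) + (-1)·(-1−0) + (-7/4)·(0−4)) = ½·(0 + 1 + 7) = 4, so the C-coordinate is 1/2.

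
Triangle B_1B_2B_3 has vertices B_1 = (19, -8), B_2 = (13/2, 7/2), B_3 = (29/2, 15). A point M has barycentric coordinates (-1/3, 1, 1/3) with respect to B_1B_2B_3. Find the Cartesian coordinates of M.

(5, 67/6)

M = (-1/3)·B_1 + 1·B_2 + (1/3)·B_3.
x-coordinate: (-1/3)·19 + 1·(13/2) + (1/3)·(29/2) = 5.
y-coordinate: (-1/3)·(-8) + 1·(7/2) + (1/3)·15 = 67/6.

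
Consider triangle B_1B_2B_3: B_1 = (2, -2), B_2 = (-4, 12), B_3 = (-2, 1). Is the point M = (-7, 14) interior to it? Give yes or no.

no

Barycentric coordinates of M: (-29/38, 37/38, 15/19).
The three coordinates are negative, positive, positive; a point is interior exactly when all three are positive.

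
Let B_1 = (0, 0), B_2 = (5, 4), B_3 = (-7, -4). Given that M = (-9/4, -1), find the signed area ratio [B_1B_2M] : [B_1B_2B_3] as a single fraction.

[B_1B_2B_3] = ½·(0·(4−(-4)) + 5·(-4−0) + (-7)·(0−4)) = ½·(0 − 20 + 28) = 4.
[B_1B_2M] = ½·(0·(4−(-1)) + 5·(-1−0) + (-9/4)·(0−4)) = ½·(0 − 5 + 9) = 2, so the ratio is 2/4 = 1/2.

1/2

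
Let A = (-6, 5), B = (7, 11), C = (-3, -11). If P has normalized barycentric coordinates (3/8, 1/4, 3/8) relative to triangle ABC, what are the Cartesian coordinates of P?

P = (3/8)·A + (1/4)·B + (3/8)·C.
x-coordinate: (3/8)·(-6) + (1/4)·7 + (3/8)·(-3) = -13/8.
y-coordinate: (3/8)·5 + (1/4)·11 + (3/8)·(-11) = 1/2.

(-13/8, 1/2)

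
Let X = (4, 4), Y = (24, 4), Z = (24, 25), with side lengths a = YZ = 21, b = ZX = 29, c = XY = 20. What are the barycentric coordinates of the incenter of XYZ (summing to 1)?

(3/10, 29/70, 2/7)

The incenter has barycentric coordinates proportional to the opposite side lengths: (21 : 29 : 20).
Normalizing by 21+29+20 = 70 gives (3/10, 29/70, 2/7).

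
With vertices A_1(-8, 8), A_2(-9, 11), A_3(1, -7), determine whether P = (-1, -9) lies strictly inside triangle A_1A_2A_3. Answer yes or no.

no

Barycentric coordinates of P: (14/3, -4, 1/3).
The three coordinates are positive, negative, positive; a point is interior exactly when all three are positive.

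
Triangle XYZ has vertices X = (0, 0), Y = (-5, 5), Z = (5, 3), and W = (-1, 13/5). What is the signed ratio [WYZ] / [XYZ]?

2/5

[XYZ] = ½·(0·(5−3) + (-5)·(3−0) + 5·(0−5)) = ½·(0 − 15 − 25) = -20.
[WYZ] = ½·((-1)·(5−3) + (-5)·(3−(13/5)) + 5·(13/5−5)) = ½·(-2 − 2 − 12) = -8, so the ratio is (-8)/(-20) = 2/5.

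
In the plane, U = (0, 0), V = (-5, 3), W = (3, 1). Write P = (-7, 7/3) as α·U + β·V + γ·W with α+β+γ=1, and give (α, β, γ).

Signed area of the reference triangle: [UVW] = ½·(0·(3−1) + (-5)·(1−0) + 3·(0−3)) = ½·(0 − 5 − 9) = -7.
[PVW] = ½·((-7)·(3−1) + (-5)·(1−(7/3)) + 3·(7/3−3)) = ½·(-14 + 20/3 − 2) = -14/3, so the U-coordinate is (-14/3)/(-7) = 2/3.
[UPW] = ½·(0·(7/3−1) + (-7)·(1−0) + 3·(0−(7/3))) = ½·(0 − 7 − 7) = -7, so the V-coordinate is 1.
[UVP] = ½·(0·(3−(7/3)) + (-5)·(7/3−0) + (-7)·(0−3)) = ½·(0 − 35/3 + 21) = 14/3, so the W-coordinate is -2/3.
Check: 2/3 + 1 − 2/3 = 1.

(2/3, 1, -2/3)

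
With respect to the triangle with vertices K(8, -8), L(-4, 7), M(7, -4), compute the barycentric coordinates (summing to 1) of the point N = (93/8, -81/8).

Signed area of the reference triangle: [KLM] = ½·(8·(7−(-4)) + (-4)·(-4−(-8)) + 7·(-8−7)) = ½·(88 − 16 − 105) = -33/2.
[NLM] = ½·((93/8)·(7−(-4)) + (-4)·(-4−(-81/8)) + 7·(-81/8−7)) = ½·(1023/8 − 49/2 − 959/8) = -33/4, so the K-coordinate is (-33/4)/(-33/2) = 1/2.
[KNM] = ½·(8·(-81/8−(-4)) + (93/8)·(-4−(-8)) + 7·(-8−(-81/8))) = ½·(-49 + 93/2 + 119/8) = 99/16, so the L-coordinate is -3/8.
[KLN] = ½·(8·(7−(-81/8)) + (-4)·(-81/8−(-8)) + (93/8)·(-8−7)) = ½·(137 + 17/2 − 1395/8) = -231/16, so the M-coordinate is 7/8.
Check: 1/2 − 3/8 + 7/8 = 1.

(1/2, -3/8, 7/8)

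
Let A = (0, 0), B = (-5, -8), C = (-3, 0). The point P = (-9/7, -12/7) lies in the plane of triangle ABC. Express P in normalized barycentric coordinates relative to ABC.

(5/7, 3/14, 1/14)

Signed area of the reference triangle: [ABC] = ½·(0·(-8−0) + (-5)·(0−0) + (-3)·(0−(-8))) = ½·(0 + 0 − 24) = -12.
[PBC] = ½·((-9/7)·(-8−0) + (-5)·(0−(-12/7)) + (-3)·(-12/7−(-8))) = ½·(72/7 − 60/7 − 132/7) = -60/7, so the A-coordinate is (-60/7)/(-12) = 5/7.
[APC] = ½·(0·(-12/7−0) + (-9/7)·(0−0) + (-3)·(0−(-12/7))) = ½·(0 + 0 − 36/7) = -18/7, so the B-coordinate is 3/14.
[ABP] = ½·(0·(-8−(-12/7)) + (-5)·(-12/7−0) + (-9/7)·(0−(-8))) = ½·(0 + 60/7 − 72/7) = -6/7, so the C-coordinate is 1/14.
Check: 5/7 + 3/14 + 1/14 = 1.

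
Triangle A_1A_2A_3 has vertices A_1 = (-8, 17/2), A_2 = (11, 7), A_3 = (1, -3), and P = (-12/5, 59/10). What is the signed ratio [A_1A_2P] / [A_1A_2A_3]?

1/5

[A_1A_2A_3] = ½·((-8)·(7−(-3)) + 11·(-3−(17/2)) + 1·(17/2−7)) = ½·(-80 − 253/2 + 3/2) = -205/2.
[A_1A_2P] = ½·((-8)·(7−(59/10)) + 11·(59/10−(17/2)) + (-12/5)·(17/2−7)) = ½·(-44/5 − 143/5 − 18/5) = -41/2, so the ratio is (-41/2)/(-205/2) = 1/5.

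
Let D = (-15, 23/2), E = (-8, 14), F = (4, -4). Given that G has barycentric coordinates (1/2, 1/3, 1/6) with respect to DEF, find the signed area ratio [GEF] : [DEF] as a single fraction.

1/2

The signed ratio [GEF]/[DEF] equals the barycentric coordinate of G at vertex D, which is 1/2.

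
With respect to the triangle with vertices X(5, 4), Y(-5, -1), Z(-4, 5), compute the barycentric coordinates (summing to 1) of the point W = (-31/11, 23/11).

(2/11, 5/11, 4/11)

Signed area of the reference triangle: [XYZ] = ½·(5·(-1−5) + (-5)·(5−4) + (-4)·(4−(-1))) = ½·(-30 − 5 − 20) = -55/2.
[WYZ] = ½·((-31/11)·(-1−5) + (-5)·(5−(23/11)) + (-4)·(23/11−(-1))) = ½·(186/11 − 160/11 − 136/11) = -5, so the X-coordinate is (-5)/(-55/2) = 2/11.
[XWZ] = ½·(5·(23/11−5) + (-31/11)·(5−4) + (-4)·(4−(23/11))) = ½·(-160/11 − 31/11 − 84/11) = -25/2, so the Y-coordinate is 5/11.
[XYW] = ½·(5·(-1−(23/11)) + (-5)·(23/11−4) + (-31/11)·(4−(-1))) = ½·(-170/11 + 105/11 − 155/11) = -10, so the Z-coordinate is 4/11.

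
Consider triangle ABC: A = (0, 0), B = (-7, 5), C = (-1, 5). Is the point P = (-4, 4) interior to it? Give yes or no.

Barycentric coordinates of P: (1/5, 8/15, 4/15).
The three coordinates are positive, positive, positive; a point is interior exactly when all three are positive.

yes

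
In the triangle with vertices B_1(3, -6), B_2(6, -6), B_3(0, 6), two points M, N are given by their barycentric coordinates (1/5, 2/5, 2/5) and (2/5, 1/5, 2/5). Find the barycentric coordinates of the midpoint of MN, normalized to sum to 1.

Since both coordinate triples sum to 1, the midpoint's barycentrics are the componentwise average.
(1/5+2/5)/2 = 3/10; similarly 3/10 and 2/5.

(3/10, 3/10, 2/5)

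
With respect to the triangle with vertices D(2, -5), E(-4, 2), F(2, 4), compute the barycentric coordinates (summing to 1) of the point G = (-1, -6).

(1, 1/2, -1/2)

Signed area of the reference triangle: [DEF] = ½·(2·(2−4) + (-4)·(4−(-5)) + 2·(-5−2)) = ½·(-4 − 36 − 14) = -27.
[GEF] = ½·((-1)·(2−4) + (-4)·(4−(-6)) + 2·(-6−2)) = ½·(2 − 40 − 16) = -27, so the D-coordinate is (-27)/(-27) = 1.
[DGF] = ½·(2·(-6−4) + (-1)·(4−(-5)) + 2·(-5−(-6))) = ½·(-20 − 9 + 2) = -27/2, so the E-coordinate is 1/2.
[DEG] = ½·(2·(2−(-6)) + (-4)·(-6−(-5)) + (-1)·(-5−2)) = ½·(16 + 4 + 7) = 27/2, so the F-coordinate is -1/2.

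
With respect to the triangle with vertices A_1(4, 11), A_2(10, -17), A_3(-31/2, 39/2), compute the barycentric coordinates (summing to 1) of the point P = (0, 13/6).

Signed area of the reference triangle: [A_1A_2A_3] = ½·(4·(-17−(39/2)) + 10·(39/2−11) + (-31/2)·(11−(-17))) = ½·(-146 + 85 − 434) = -495/2.
[PA_2A_3] = ½·(0·(-17−(39/2)) + 10·(39/2−(13/6)) + (-31/2)·(13/6−(-17))) = ½·(0 + 520/3 − 3565/12) = -495/8, so the A_1-coordinate is (-495/8)/(-495/2) = 1/4.
[A_1PA_3] = ½·(4·(13/6−(39/2)) + 0·(39/2−11) + (-31/2)·(11−(13/6))) = ½·(-208/3 + 0 − 1643/12) = -825/8, so the A_2-coordinate is 5/12.
[A_1A_2P] = ½·(4·(-17−(13/6)) + 10·(13/6−11) + 0·(11−(-17))) = ½·(-230/3 − 265/3 + 0) = -165/2, so the A_3-coordinate is 1/3.
Check: 1/4 + 5/12 + 1/3 = 1.

(1/4, 5/12, 1/3)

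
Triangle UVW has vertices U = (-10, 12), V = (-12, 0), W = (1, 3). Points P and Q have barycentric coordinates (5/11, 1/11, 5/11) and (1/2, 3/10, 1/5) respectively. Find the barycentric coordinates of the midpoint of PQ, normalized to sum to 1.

Since both coordinate triples sum to 1, the midpoint's barycentrics are the componentwise average.
(5/11+1/2)/2 = 21/44; similarly 43/220 and 18/55.

(21/44, 43/220, 18/55)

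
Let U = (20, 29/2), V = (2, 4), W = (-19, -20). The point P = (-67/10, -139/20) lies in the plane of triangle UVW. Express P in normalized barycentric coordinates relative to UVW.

Signed area of the reference triangle: [UVW] = ½·(20·(4−(-20)) + 2·(-20−(29/2)) + (-19)·(29/2−4)) = ½·(480 − 69 − 399/2) = 423/4.
[PVW] = ½·((-67/10)·(4−(-20)) + 2·(-20−(-139/20)) + (-19)·(-139/20−4)) = ½·(-804/5 − 261/10 + 4161/20) = 423/40, so the U-coordinate is (423/40)/(423/4) = 1/10.
[UPW] = ½·(20·(-139/20−(-20)) + (-67/10)·(-20−(29/2)) + (-19)·(29/2−(-139/20))) = ½·(261 + 4623/20 − 8151/20) = 423/10, so the V-coordinate is 2/5.
[UVP] = ½·(20·(4−(-139/20)) + 2·(-139/20−(29/2)) + (-67/10)·(29/2−4)) = ½·(219 − 429/10 − 1407/20) = 423/8, so the W-coordinate is 1/2.

(1/10, 2/5, 1/2)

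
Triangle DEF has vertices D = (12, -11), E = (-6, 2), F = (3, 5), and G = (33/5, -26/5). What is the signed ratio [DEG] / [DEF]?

[DEF] = ½·(12·(2−5) + (-6)·(5−(-11)) + 3·(-11−2)) = ½·(-36 − 96 − 39) = -171/2.
[DEG] = ½·(12·(2−(-26/5)) + (-6)·(-26/5−(-11)) + (33/5)·(-11−2)) = ½·(432/5 − 174/5 − 429/5) = -171/10, so the ratio is (-171/10)/(-171/2) = 1/5.

1/5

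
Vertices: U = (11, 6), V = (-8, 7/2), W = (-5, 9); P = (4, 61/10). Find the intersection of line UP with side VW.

Barycentric coordinates of P with respect to UVW: (3/5, 1/5, 1/5).
On side VW the U-coordinate is zero; dropping P's U-weight 3/5 and renormalizing the remaining 1/5 : 1/5 gives weights 1/2, 1/2 on V, W.
Q = (1/2)·(-8, 7/2) + (1/2)·(-5, 9) = (-13/2, 25/4).

(-13/2, 25/4)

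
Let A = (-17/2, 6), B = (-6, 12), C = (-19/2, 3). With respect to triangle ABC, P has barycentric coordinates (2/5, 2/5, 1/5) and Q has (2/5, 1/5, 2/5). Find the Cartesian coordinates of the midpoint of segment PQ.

Barycentric coordinates of the midpoint are the average: (2/5, 3/10, 3/10).
Converting: (2/5)·A + (3/10)·B + (3/10)·C = (-161/20, 69/10).

(-161/20, 69/10)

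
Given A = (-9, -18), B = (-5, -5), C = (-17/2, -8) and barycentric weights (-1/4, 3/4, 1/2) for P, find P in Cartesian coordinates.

(-23/4, -13/4)

P = (-1/4)·A + (3/4)·B + (1/2)·C.
x-coordinate: (-1/4)·(-9) + (3/4)·(-5) + (1/2)·(-17/2) = -23/4.
y-coordinate: (-1/4)·(-18) + (3/4)·(-5) + (1/2)·(-8) = -13/4.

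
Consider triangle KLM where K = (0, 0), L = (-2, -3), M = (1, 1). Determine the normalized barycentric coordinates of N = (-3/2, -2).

(1, 1/2, -1/2)

Signed area of the reference triangle: [KLM] = ½·(0·(-3−1) + (-2)·(1−0) + 1·(0−(-3))) = ½·(0 − 2 + 3) = 1/2.
[NLM] = ½·((-3/2)·(-3−1) + (-2)·(1−(-2)) + 1·(-2−(-3))) = ½·(6 − 6 + 1) = 1/2, so the K-coordinate is (1/2)/(1/2) = 1.
[KNM] = ½·(0·(-2−1) + (-3/2)·(1−0) + 1·(0−(-2))) = ½·(0 − 3/2 + 2) = 1/4, so the L-coordinate is 1/2.
[KLN] = ½·(0·(-3−(-2)) + (-2)·(-2−0) + (-3/2)·(0−(-3))) = ½·(0 + 4 − 9/2) = -1/4, so the M-coordinate is -1/2.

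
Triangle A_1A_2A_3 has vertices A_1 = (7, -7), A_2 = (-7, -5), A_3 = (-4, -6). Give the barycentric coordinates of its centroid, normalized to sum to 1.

(1/3, 1/3, 1/3)

The centroid is the average of the vertices, so each weight is 1/3.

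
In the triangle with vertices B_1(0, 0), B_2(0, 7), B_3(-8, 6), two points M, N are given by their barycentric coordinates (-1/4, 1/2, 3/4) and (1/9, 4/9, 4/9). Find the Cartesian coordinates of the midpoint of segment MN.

(-43/9, 62/9)

Barycentric coordinates of the midpoint are the average: (-5/72, 17/36, 43/72).
Converting: (-5/72)·B_1 + (17/36)·B_2 + (43/72)·B_3 = (-43/9, 62/9).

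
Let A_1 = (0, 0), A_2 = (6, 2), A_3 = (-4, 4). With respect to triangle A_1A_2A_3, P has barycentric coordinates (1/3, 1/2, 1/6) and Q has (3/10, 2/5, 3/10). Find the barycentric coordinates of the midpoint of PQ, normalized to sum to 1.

Since both coordinate triples sum to 1, the midpoint's barycentrics are the componentwise average.
(1/3+3/10)/2 = 19/60; similarly 9/20 and 7/30.

(19/60, 9/20, 7/30)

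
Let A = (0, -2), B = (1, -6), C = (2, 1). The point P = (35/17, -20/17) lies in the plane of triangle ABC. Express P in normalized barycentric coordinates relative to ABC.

(-4/17, 7/17, 14/17)

Signed area of the reference triangle: [ABC] = ½·(0·(-6−1) + 1·(1−(-2)) + 2·(-2−(-6))) = ½·(0 + 3 + 8) = 11/2.
[PBC] = ½·((35/17)·(-6−1) + 1·(1−(-20/17)) + 2·(-20/17−(-6))) = ½·(-245/17 + 37/17 + 164/17) = -22/17, so the A-coordinate is (-22/17)/(11/2) = -4/17.
[APC] = ½·(0·(-20/17−1) + (35/17)·(1−(-2)) + 2·(-2−(-20/17))) = ½·(0 + 105/17 − 28/17) = 77/34, so the B-coordinate is 7/17.
[ABP] = ½·(0·(-6−(-20/17)) + 1·(-20/17−(-2)) + (35/17)·(-2−(-6))) = ½·(0 + 14/17 + 140/17) = 77/17, so the C-coordinate is 14/17.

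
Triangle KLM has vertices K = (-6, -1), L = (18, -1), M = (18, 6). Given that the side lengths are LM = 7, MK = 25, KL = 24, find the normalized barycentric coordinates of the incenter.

The incenter has barycentric coordinates proportional to the opposite side lengths: (7 : 25 : 24).
Normalizing by 7+25+24 = 56 gives (1/8, 25/56, 3/7).

(1/8, 25/56, 3/7)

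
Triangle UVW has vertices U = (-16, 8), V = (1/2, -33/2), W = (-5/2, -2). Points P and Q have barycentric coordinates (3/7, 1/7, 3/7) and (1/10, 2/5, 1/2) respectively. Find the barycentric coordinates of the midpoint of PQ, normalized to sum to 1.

(37/140, 19/70, 13/28)

Since both coordinate triples sum to 1, the midpoint's barycentrics are the componentwise average.
(3/7+1/10)/2 = 37/140; similarly 19/70 and 13/28.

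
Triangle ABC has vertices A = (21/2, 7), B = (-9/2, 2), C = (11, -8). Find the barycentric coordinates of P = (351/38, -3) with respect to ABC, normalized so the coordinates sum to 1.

(5/19, 2/19, 12/19)

Signed area of the reference triangle: [ABC] = ½·((21/2)·(2−(-8)) + (-9/2)·(-8−7) + 11·(7−2)) = ½·(105 + 135/2 + 55) = 455/4.
[PBC] = ½·((351/38)·(2−(-8)) + (-9/2)·(-8−(-3)) + 11·(-3−2)) = ½·(1755/19 + 45/2 − 55) = 2275/76, so the A-coordinate is (2275/76)/(455/4) = 5/19.
[APC] = ½·((21/2)·(-3−(-8)) + (351/38)·(-8−7) + 11·(7−(-3))) = ½·(105/2 − 5265/38 + 110) = 455/38, so the B-coordinate is 2/19.
[ABP] = ½·((21/2)·(2−(-3)) + (-9/2)·(-3−7) + (351/38)·(7−2)) = ½·(105/2 + 45 + 1755/38) = 1365/19, so the C-coordinate is 12/19.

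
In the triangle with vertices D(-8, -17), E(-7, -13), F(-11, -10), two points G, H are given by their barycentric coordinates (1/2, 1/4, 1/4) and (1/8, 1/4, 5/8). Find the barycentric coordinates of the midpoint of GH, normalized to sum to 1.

(5/16, 1/4, 7/16)

Since both coordinate triples sum to 1, the midpoint's barycentrics are the componentwise average.
(1/2+1/8)/2 = 5/16; similarly 1/4 and 7/16.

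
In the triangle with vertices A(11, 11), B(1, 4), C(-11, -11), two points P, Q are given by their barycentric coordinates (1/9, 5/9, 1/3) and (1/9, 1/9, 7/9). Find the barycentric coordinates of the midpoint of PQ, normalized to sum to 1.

Since both coordinate triples sum to 1, the midpoint's barycentrics are the componentwise average.
(1/9+1/9)/2 = 1/9; similarly 1/3 and 5/9.

(1/9, 1/3, 5/9)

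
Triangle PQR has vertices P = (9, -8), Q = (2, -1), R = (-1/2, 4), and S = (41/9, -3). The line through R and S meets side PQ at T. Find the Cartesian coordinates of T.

Barycentric coordinates of S with respect to PQR: (4/9, 1/3, 2/9).
On side PQ the R-coordinate is zero; dropping S's R-weight 2/9 and renormalizing the remaining 4/9 : 1/3 gives weights 4/7, 3/7 on P, Q.
T = (4/7)·(9, -8) + (3/7)·(2, -1) = (6, -5).

(6, -5)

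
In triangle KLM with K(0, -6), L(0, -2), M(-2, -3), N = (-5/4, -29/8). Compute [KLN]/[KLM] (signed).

5/8

[KLM] = ½·(0·(-2−(-3)) + 0·(-3−(-6)) + (-2)·(-6−(-2))) = ½·(0 + 0 + 8) = 4.
[KLN] = ½·(0·(-2−(-29/8)) + 0·(-29/8−(-6)) + (-5/4)·(-6−(-2))) = ½·(0 + 0 + 5) = 5/2, so the ratio is (5/2)/4 = 5/8.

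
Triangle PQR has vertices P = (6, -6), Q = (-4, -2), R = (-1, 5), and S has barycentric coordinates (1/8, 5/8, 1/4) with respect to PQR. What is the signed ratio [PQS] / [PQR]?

1/4

The signed ratio [PQS]/[PQR] equals the barycentric coordinate of S at vertex R, which is 1/4.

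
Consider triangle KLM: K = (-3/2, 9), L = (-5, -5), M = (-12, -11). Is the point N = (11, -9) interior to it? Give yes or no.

Barycentric coordinates of N: (-124/77, 439/77, -34/11).
The three coordinates are negative, positive, negative; a point is interior exactly when all three are positive.

no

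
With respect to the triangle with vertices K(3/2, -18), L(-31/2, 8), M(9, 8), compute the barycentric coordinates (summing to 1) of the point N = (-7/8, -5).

Signed area of the reference triangle: [KLM] = ½·((3/2)·(8−8) + (-31/2)·(8−(-18)) + 9·(-18−8)) = ½·(0 − 403 − 234) = -637/2.
[NLM] = ½·((-7/8)·(8−8) + (-31/2)·(8−(-5)) + 9·(-5−8)) = ½·(0 − 403/2 − 117) = -637/4, so the K-coordinate is (-637/4)/(-637/2) = 1/2.
[KNM] = ½·((3/2)·(-5−8) + (-7/8)·(8−(-18)) + 9·(-18−(-5))) = ½·(-39/2 − 91/4 − 117) = -637/8, so the L-coordinate is 1/4.
[KLN] = ½·((3/2)·(8−(-5)) + (-31/2)·(-5−(-18)) + (-7/8)·(-18−8)) = ½·(39/2 − 403/2 + 91/4) = -637/8, so the M-coordinate is 1/4.
Check: 1/2 + 1/4 + 1/4 = 1.

(1/2, 1/4, 1/4)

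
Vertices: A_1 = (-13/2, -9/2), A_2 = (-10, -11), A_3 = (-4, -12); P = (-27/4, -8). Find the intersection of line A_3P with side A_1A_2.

Barycentric coordinates of P with respect to A_1A_2A_3: (1/2, 1/4, 1/4).
On side A_1A_2 the A_3-coordinate is zero; dropping P's A_3-weight 1/4 and renormalizing the remaining 1/2 : 1/4 gives weights 2/3, 1/3 on A_1, A_2.
Q = (2/3)·(-13/2, -9/2) + (1/3)·(-10, -11) = (-23/3, -20/3).

(-23/3, -20/3)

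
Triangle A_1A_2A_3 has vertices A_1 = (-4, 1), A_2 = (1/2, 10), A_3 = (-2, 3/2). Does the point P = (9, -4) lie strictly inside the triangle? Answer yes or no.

no

Barycentric coordinates of P: (-143/21, -22/21, 62/7).
The three coordinates are negative, negative, positive; a point is interior exactly when all three are positive.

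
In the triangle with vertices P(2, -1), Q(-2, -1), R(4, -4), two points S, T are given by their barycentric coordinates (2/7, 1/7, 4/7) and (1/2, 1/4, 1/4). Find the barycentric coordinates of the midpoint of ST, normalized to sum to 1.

Since both coordinate triples sum to 1, the midpoint's barycentrics are the componentwise average.
(2/7+1/2)/2 = 11/28; similarly 11/56 and 23/56.

(11/28, 11/56, 23/56)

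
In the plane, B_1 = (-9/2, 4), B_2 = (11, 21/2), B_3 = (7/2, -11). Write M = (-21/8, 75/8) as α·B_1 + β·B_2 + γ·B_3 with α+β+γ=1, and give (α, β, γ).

(1, 1/4, -1/4)

Signed area of the reference triangle: [B_1B_2B_3] = ½·((-9/2)·(21/2−(-11)) + 11·(-11−4) + (7/2)·(4−(21/2))) = ½·(-387/4 − 165 − 91/4) = -569/4.
[MB_2B_3] = ½·((-21/8)·(21/2−(-11)) + 11·(-11−(75/8)) + (7/2)·(75/8−(21/2))) = ½·(-903/16 − 1793/8 − 63/16) = -569/4, so the B_1-coordinate is (-569/4)/(-569/4) = 1.
[B_1MB_3] = ½·((-9/2)·(75/8−(-11)) + (-21/8)·(-11−4) + (7/2)·(4−(75/8))) = ½·(-1467/16 + 315/8 − 301/16) = -569/16, so the B_2-coordinate is 1/4.
[B_1B_2M] = ½·((-9/2)·(21/2−(75/8)) + 11·(75/8−4) + (-21/8)·(4−(21/2))) = ½·(-81/16 + 473/8 + 273/16) = 569/16, so the B_3-coordinate is -1/4.
Check: 1 + 1/4 − 1/4 = 1.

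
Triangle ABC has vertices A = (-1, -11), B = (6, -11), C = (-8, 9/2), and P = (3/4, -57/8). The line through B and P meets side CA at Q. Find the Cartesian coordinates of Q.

Barycentric coordinates of P with respect to ABC: (1/4, 1/2, 1/4).
On side CA the B-coordinate is zero; dropping P's B-weight 1/2 and renormalizing the remaining 1/4 : 1/4 gives weights 1/2, 1/2 on C, A.
Q = (1/2)·(-8, 9/2) + (1/2)·(-1, -11) = (-9/2, -13/4).

(-9/2, -13/4)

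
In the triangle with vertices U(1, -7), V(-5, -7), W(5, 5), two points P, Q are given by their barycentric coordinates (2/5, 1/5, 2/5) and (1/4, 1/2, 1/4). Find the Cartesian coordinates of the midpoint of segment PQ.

Barycentric coordinates of the midpoint are the average: (13/40, 7/20, 13/40).
Converting: (13/40)·U + (7/20)·V + (13/40)·W = (1/5, -31/10).

(1/5, -31/10)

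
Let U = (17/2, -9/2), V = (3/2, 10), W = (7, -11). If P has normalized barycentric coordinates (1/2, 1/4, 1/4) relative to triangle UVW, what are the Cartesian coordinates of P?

P = (1/2)·U + (1/4)·V + (1/4)·W.
x-coordinate: (1/2)·(17/2) + (1/4)·(3/2) + (1/4)·7 = 51/8.
y-coordinate: (1/2)·(-9/2) + (1/4)·10 + (1/4)·(-11) = -5/2.

(51/8, -5/2)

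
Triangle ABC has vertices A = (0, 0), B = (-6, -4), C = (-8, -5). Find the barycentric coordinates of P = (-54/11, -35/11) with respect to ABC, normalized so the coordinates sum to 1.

Signed area of the reference triangle: [ABC] = ½·(0·(-4−(-5)) + (-6)·(-5−0) + (-8)·(0−(-4))) = ½·(0 + 30 − 32) = -1.
[PBC] = ½·((-54/11)·(-4−(-5)) + (-6)·(-5−(-35/11)) + (-8)·(-35/11−(-4))) = ½·(-54/11 + 120/11 − 72/11) = -3/11, so the A-coordinate is (-3/11)/(-1) = 3/11.
[APC] = ½·(0·(-35/11−(-5)) + (-54/11)·(-5−0) + (-8)·(0−(-35/11))) = ½·(0 + 270/11 − 280/11) = -5/11, so the B-coordinate is 5/11.
[ABP] = ½·(0·(-4−(-35/11)) + (-6)·(-35/11−0) + (-54/11)·(0−(-4))) = ½·(0 + 210/11 − 216/11) = -3/11, so the C-coordinate is 3/11.
Check: 3/11 + 5/11 + 3/11 = 1.

(3/11, 5/11, 3/11)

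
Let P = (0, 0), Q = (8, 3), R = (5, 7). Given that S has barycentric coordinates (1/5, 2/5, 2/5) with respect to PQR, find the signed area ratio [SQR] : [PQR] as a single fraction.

The signed ratio [SQR]/[PQR] equals the barycentric coordinate of S at vertex P, which is 1/5.

1/5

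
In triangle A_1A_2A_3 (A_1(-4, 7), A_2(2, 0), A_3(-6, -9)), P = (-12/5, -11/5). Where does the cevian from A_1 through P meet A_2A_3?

(-2, -9/2)

Barycentric coordinates of P with respect to A_1A_2A_3: (1/5, 2/5, 2/5).
On side A_2A_3 the A_1-coordinate is zero; dropping P's A_1-weight 1/5 and renormalizing the remaining 2/5 : 2/5 gives weights 1/2, 1/2 on A_2, A_3.
Q = (1/2)·(2, 0) + (1/2)·(-6, -9) = (-2, -9/2).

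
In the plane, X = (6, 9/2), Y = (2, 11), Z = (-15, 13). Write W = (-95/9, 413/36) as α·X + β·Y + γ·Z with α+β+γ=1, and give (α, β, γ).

(1/6, 1/18, 7/9)

Signed area of the reference triangle: [XYZ] = ½·(6·(11−13) + 2·(13−(9/2)) + (-15)·(9/2−11)) = ½·(-12 + 17 + 195/2) = 205/4.
[WYZ] = ½·((-95/9)·(11−13) + 2·(13−(413/36)) + (-15)·(413/36−11)) = ½·(190/9 + 55/18 − 85/12) = 205/24, so the X-coordinate is (205/24)/(205/4) = 1/6.
[XWZ] = ½·(6·(413/36−13) + (-95/9)·(13−(9/2)) + (-15)·(9/2−(413/36))) = ½·(-55/6 − 1615/18 + 1255/12) = 205/72, so the Y-coordinate is 1/18.
[XYW] = ½·(6·(11−(413/36)) + 2·(413/36−(9/2)) + (-95/9)·(9/2−11)) = ½·(-17/6 + 251/18 + 1235/18) = 1435/36, so the Z-coordinate is 7/9.
Check: 1/6 + 1/18 + 7/9 = 1.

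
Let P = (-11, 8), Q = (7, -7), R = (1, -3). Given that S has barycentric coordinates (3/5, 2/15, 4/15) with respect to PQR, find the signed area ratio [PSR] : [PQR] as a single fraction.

The signed ratio [PSR]/[PQR] equals the barycentric coordinate of S at vertex Q, which is 2/15.

2/15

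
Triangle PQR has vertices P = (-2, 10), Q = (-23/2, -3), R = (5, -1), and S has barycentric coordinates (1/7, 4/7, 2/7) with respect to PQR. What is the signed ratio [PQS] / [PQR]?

2/7

The signed ratio [PQS]/[PQR] equals the barycentric coordinate of S at vertex R, which is 2/7.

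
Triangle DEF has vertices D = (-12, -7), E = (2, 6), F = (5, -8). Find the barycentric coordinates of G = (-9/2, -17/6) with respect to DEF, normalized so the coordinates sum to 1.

(1/2, 1/3, 1/6)

Signed area of the reference triangle: [DEF] = ½·((-12)·(6−(-8)) + 2·(-8−(-7)) + 5·(-7−6)) = ½·(-168 − 2 − 65) = -235/2.
[GEF] = ½·((-9/2)·(6−(-8)) + 2·(-8−(-17/6)) + 5·(-17/6−6)) = ½·(-63 − 31/3 − 265/6) = -235/4, so the D-coordinate is (-235/4)/(-235/2) = 1/2.
[DGF] = ½·((-12)·(-17/6−(-8)) + (-9/2)·(-8−(-7)) + 5·(-7−(-17/6))) = ½·(-62 + 9/2 − 125/6) = -235/6, so the E-coordinate is 1/3.
[DEG] = ½·((-12)·(6−(-17/6)) + 2·(-17/6−(-7)) + (-9/2)·(-7−6)) = ½·(-106 + 25/3 + 117/2) = -235/12, so the F-coordinate is 1/6.
Check: 1/2 + 1/3 + 1/6 = 1.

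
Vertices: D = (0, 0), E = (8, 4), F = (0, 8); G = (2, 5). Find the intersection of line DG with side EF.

(8/3, 20/3)

Barycentric coordinates of G with respect to DEF: (1/4, 1/4, 1/2).
On side EF the D-coordinate is zero; dropping G's D-weight 1/4 and renormalizing the remaining 1/4 : 1/2 gives weights 1/3, 2/3 on E, F.
H = (1/3)·(8, 4) + (2/3)·(0, 8) = (8/3, 20/3).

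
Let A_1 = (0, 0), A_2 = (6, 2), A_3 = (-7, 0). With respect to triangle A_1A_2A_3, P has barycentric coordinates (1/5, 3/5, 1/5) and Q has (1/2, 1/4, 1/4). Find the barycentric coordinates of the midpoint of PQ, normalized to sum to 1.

(7/20, 17/40, 9/40)

Since both coordinate triples sum to 1, the midpoint's barycentrics are the componentwise average.
(1/5+1/2)/2 = 7/20; similarly 17/40 and 9/40.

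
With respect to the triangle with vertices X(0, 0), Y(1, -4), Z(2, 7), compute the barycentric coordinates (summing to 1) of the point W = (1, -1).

Signed area of the reference triangle: [XYZ] = ½·(0·(-4−7) + 1·(7−0) + 2·(0−(-4))) = ½·(0 + 7 + 8) = 15/2.
[WYZ] = ½·(1·(-4−7) + 1·(7−(-1)) + 2·(-1−(-4))) = ½·(-11 + 8 + 6) = 3/2, so the X-coordinate is (3/2)/(15/2) = 1/5.
[XWZ] = ½·(0·(-1−7) + 1·(7−0) + 2·(0−(-1))) = ½·(0 + 7 + 2) = 9/2, so the Y-coordinate is 3/5.
[XYW] = ½·(0·(-4−(-1)) + 1·(-1−0) + 1·(0−(-4))) = ½·(0 − 1 + 4) = 3/2, so the Z-coordinate is 1/5.

(1/5, 3/5, 1/5)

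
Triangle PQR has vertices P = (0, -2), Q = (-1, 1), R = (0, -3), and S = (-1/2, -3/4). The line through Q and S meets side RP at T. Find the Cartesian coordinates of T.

Barycentric coordinates of S with respect to PQR: (1/4, 1/2, 1/4).
On side RP the Q-coordinate is zero; dropping S's Q-weight 1/2 and renormalizing the remaining 1/4 : 1/4 gives weights 1/2, 1/2 on R, P.
T = (1/2)·(0, -3) + (1/2)·(0, -2) = (0, -5/2).

(0, -5/2)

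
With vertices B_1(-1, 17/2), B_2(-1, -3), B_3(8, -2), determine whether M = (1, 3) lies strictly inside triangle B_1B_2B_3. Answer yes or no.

yes

Barycentric coordinates of M: (104/207, 19/69, 2/9).
The three coordinates are positive, positive, positive; a point is interior exactly when all three are positive.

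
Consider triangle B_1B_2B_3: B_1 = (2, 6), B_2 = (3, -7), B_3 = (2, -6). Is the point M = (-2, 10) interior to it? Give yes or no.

Barycentric coordinates of M: (1, -4, 4).
The three coordinates are positive, negative, positive; a point is interior exactly when all three are positive.

no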